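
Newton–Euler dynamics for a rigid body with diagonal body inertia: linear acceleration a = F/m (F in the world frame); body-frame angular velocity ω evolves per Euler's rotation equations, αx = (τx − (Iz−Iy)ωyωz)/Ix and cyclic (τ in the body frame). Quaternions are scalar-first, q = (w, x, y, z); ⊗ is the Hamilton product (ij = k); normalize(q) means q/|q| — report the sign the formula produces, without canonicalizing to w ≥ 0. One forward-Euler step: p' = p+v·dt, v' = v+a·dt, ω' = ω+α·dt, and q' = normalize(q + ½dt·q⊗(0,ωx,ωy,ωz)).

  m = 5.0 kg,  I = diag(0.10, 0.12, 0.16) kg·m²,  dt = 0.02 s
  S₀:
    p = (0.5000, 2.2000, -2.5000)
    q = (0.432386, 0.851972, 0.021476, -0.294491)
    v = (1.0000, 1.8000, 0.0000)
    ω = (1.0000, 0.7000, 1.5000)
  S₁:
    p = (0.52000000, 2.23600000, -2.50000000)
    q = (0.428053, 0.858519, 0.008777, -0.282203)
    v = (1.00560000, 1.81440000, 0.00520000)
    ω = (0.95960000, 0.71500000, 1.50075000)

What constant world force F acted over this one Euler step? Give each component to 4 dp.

F = (1.4000, 3.6000, 1.3000)

velocity change Δv = (0.00560000, 0.01440000, 0.00520000)
F = m·Δv/dt = (1.4000, 3.6000, 1.3000)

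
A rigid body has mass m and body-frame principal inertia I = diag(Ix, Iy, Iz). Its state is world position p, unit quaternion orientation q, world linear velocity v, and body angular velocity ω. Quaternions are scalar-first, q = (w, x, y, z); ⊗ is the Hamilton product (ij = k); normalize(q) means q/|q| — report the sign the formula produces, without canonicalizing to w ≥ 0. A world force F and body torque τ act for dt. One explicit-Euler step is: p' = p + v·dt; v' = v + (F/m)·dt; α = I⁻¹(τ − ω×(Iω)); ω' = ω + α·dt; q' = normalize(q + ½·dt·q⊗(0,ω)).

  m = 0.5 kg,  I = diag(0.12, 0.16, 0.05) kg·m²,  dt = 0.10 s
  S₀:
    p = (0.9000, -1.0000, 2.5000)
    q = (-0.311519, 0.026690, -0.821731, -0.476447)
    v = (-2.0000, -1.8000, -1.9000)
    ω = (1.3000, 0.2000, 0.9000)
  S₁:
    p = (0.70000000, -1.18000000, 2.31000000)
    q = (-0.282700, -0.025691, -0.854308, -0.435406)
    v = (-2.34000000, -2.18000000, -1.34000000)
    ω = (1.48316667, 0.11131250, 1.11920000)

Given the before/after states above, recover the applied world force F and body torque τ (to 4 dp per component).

velocity change Δv = (-0.34000000, -0.38000000, 0.56000000)
F = m·Δv/dt = (-1.7000, -1.9000, 2.8000)
Δω = ω₁−ω₀ = (0.18316667, -0.08868750, 0.21920000)
I·α + gyro = (0.2000, -0.0600, 0.1200)

F = (-1.7000, -1.9000, 2.8000)
τ = (0.2000, -0.0600, 0.1200)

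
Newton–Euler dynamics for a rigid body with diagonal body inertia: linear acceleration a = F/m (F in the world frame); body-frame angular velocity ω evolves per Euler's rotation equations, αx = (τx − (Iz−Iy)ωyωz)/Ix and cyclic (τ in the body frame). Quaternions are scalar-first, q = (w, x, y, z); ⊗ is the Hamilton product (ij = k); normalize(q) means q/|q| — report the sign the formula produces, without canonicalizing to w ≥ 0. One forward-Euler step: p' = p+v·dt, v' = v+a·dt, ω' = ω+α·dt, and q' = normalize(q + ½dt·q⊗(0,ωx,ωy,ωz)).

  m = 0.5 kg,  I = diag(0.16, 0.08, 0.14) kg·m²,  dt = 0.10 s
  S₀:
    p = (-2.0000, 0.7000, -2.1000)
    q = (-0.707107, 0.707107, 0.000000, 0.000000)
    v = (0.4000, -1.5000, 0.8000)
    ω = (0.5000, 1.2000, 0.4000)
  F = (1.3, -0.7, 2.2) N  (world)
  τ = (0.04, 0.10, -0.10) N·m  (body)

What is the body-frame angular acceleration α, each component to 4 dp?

ω×(Iω) gyroscopic = (0.0288, 0.0040, -0.0480)
(τ − ω×Iω)/I = (0.0700, 1.2000, -0.3714)

α = (0.0700, 1.2000, -0.3714)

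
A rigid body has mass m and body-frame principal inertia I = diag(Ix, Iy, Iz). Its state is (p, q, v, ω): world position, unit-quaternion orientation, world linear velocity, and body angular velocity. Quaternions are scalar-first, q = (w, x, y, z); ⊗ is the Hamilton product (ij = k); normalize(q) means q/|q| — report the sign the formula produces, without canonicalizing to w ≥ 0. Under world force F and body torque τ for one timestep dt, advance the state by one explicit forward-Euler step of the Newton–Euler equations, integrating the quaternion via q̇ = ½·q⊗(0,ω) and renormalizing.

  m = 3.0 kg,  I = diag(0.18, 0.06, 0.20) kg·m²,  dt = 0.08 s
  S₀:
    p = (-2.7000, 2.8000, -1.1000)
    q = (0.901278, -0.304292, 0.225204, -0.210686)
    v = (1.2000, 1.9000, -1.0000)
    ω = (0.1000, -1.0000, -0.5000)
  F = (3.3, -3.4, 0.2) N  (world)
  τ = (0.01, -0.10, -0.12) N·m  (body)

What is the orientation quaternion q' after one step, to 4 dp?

q' = (0.9064, -0.3133, 0.1820, -0.2172)

Hamilton product q⊗(0,ω) = (0.1502902, -0.2331602, -1.0744926, -0.1688674)
q + ½dt·q⊗(0,ω), renormalized = (0.9064, -0.3133, 0.1820, -0.2172)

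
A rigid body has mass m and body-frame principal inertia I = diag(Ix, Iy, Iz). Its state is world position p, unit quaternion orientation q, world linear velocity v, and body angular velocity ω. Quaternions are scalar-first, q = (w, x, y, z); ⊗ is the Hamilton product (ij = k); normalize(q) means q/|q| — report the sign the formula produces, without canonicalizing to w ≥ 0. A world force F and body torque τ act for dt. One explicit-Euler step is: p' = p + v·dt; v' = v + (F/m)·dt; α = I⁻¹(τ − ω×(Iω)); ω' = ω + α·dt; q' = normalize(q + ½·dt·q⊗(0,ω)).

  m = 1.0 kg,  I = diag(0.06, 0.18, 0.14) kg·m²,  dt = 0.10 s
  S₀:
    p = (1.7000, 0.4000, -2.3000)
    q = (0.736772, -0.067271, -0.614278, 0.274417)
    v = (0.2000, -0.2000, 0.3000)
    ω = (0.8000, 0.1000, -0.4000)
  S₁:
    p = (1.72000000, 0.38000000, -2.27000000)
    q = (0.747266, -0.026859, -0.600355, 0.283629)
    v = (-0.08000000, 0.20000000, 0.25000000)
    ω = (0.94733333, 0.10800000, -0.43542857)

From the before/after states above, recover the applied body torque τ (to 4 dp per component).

Δω = ω₁−ω₀ = (0.14733333, 0.00800000, -0.03542857)
gyro term ω₀×Iω₀ = (0.0016, 0.0256, 0.0096)
I·α + gyro = (0.0900, 0.0400, -0.0400)

τ = (0.0900, 0.0400, -0.0400)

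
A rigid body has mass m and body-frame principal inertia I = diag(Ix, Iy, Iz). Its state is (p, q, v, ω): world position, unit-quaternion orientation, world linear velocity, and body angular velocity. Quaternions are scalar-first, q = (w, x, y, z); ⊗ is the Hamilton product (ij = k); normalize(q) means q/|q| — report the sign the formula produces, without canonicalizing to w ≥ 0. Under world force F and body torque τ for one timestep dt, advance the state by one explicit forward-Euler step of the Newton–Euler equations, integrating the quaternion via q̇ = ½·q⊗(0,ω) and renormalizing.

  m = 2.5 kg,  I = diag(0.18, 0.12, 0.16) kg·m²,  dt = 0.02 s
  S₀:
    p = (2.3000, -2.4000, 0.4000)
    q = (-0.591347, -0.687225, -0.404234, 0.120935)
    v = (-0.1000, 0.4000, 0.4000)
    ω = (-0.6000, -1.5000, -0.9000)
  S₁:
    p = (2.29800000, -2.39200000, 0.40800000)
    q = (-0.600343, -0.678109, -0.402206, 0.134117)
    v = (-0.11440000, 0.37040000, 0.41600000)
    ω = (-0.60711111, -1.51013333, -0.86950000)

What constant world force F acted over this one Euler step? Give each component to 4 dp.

F = (-1.8000, -3.7000, 2.0000)

v₁ − v₀ = (-0.01440000, -0.02960000, 0.01600000)
F = m·Δv/dt = (-1.8000, -3.7000, 2.0000)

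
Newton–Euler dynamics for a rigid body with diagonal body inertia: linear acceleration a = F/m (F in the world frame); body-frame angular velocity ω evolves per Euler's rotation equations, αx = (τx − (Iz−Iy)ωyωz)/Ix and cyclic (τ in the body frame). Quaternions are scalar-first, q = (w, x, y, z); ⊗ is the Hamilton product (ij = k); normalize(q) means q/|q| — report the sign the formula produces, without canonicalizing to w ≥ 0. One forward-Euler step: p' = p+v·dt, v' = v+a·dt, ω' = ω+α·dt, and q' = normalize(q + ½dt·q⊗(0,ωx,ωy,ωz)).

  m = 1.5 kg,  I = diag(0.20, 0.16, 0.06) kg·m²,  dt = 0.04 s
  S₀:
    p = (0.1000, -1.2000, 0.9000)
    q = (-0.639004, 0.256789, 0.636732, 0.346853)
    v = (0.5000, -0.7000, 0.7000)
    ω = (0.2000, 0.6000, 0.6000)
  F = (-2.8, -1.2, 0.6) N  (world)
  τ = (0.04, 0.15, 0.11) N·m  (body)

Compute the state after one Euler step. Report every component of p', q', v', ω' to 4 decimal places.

a = F/m = (-1.8667, -0.8000, 0.4000)
p' = p + v·dt = (0.1200, -1.2280, 0.9280)
new velocity v' = (0.4253, -0.7320, 0.7160)
gyro term ω×Iω = (-0.0360, 0.0168, -0.0048)
angular accel α = (0.3800, 0.8325, 1.9133)
ω + α·dt = (0.2152, 0.6333, 0.6765)
q⊗(0,ω) = (-0.6415088, 0.0461266, -0.4681052, -0.3566754)
q + ½dt·q⊗(0,ω), renormalized = (-0.6517, 0.2577, 0.6273, 0.3397)

p' = (0.1200, -1.2280, 0.9280)
q' = (-0.6517, 0.2577, 0.6273, 0.3397)
v' = (0.4253, -0.7320, 0.7160)
ω' = (0.2152, 0.6333, 0.6765)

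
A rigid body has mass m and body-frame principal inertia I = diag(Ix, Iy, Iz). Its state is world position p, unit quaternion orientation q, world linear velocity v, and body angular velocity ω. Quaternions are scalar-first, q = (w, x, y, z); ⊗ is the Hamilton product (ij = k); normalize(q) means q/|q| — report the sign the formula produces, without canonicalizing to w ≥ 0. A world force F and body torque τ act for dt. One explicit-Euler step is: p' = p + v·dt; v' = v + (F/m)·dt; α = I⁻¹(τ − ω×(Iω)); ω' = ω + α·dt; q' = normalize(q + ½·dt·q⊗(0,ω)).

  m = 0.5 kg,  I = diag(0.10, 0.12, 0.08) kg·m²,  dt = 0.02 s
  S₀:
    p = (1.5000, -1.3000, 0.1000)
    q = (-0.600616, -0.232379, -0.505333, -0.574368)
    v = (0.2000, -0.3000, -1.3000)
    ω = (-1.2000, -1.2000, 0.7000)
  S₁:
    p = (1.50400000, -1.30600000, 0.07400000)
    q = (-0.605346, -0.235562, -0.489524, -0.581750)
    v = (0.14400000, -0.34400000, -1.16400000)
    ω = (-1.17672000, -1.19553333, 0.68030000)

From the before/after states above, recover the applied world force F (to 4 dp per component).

Δv = v₁−v₀ = (-0.05600000, -0.04400000, 0.13600000)
F = m·Δv/dt = (-1.4000, -1.1000, 3.4000)

F = (-1.4000, -1.1000, 3.4000)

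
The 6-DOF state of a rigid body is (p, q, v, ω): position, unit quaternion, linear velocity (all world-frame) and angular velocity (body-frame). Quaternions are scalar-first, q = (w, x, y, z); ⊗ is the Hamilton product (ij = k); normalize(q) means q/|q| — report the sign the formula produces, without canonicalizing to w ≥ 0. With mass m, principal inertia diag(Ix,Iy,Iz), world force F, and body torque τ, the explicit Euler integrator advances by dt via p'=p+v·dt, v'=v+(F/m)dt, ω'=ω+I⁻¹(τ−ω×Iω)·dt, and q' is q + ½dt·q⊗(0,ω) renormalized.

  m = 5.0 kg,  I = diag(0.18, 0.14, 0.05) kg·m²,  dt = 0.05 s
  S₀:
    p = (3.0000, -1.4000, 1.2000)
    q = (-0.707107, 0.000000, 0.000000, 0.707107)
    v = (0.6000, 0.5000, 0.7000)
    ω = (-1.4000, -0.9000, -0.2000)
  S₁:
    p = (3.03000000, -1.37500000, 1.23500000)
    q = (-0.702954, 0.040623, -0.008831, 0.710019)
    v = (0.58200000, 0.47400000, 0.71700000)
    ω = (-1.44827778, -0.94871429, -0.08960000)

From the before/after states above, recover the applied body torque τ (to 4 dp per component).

τ = (-0.1900, -0.1000, 0.0600)

rate change Δω = (-0.04827778, -0.04871429, 0.11040000)
ω₀×(Iω₀) = (-0.0162, 0.0364, -0.0504)
τ = I·(Δω/dt) + ω₀×(Iω₀) = (-0.1900, -0.1000, 0.0600)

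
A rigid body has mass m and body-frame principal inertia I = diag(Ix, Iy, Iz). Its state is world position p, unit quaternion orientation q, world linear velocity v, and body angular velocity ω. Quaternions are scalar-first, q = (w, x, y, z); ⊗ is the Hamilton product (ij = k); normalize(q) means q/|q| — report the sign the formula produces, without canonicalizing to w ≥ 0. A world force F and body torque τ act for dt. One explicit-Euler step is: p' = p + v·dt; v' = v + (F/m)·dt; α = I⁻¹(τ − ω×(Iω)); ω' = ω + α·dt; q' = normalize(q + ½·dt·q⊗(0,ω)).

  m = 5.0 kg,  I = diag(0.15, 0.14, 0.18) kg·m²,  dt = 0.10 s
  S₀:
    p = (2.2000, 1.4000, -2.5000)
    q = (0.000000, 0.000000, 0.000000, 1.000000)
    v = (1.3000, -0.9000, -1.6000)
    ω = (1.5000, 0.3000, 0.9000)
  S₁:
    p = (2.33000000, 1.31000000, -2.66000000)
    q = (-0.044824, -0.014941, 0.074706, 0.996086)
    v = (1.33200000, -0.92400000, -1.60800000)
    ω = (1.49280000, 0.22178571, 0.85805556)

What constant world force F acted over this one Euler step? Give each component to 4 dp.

velocity change Δv = (0.03200000, -0.02400000, -0.00800000)
applied force F = (1.6000, -1.2000, -0.4000)

F = (1.6000, -1.2000, -0.4000)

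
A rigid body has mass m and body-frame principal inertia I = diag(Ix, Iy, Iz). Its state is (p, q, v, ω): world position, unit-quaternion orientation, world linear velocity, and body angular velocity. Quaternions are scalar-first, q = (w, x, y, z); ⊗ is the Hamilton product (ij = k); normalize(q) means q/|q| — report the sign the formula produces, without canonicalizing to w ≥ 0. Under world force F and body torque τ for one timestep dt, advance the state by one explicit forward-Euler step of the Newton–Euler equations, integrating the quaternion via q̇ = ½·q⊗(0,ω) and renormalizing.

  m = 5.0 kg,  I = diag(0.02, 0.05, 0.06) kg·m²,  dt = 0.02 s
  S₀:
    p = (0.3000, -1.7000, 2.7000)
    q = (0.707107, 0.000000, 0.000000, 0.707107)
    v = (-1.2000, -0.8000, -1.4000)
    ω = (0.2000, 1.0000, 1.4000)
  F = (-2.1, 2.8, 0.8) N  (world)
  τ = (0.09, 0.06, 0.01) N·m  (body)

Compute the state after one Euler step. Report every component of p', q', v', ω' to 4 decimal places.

α = I⁻¹(τ − ω×Iω) = (3.8000, 1.4240, 0.0667)
ω' = ω + α·dt = (0.2760, 1.0285, 1.4013)
2q̇ = q⊗(0,ω) = (-0.9899498, -0.5656856, 0.8485284, 0.9899498)
q + ½dt·q⊗(0,ω), renormalized = (0.6971, -0.0057, 0.0085, 0.7169)
p' = p + v·dt = (0.2760, -1.7160, 2.6720)
new velocity v' = (-1.2084, -0.7888, -1.3968)

p' = (0.2760, -1.7160, 2.6720)
q' = (0.6971, -0.0057, 0.0085, 0.7169)
v' = (-1.2084, -0.7888, -1.3968)
ω' = (0.2760, 1.0285, 1.4013)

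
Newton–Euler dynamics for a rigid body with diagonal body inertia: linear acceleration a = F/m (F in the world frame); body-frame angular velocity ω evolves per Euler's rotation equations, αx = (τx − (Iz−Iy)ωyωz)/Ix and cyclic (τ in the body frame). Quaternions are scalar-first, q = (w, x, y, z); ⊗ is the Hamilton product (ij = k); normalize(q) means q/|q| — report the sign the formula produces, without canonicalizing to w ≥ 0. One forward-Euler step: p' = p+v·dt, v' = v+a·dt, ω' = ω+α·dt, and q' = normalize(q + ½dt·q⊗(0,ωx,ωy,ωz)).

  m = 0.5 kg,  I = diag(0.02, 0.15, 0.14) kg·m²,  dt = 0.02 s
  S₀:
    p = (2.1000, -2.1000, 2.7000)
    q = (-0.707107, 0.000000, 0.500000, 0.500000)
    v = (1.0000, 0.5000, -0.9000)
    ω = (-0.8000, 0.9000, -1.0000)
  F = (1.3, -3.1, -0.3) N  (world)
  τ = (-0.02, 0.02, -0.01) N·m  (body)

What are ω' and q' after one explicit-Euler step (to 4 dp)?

ω×(Iω) gyroscopic = (0.0090, -0.0960, -0.0936)
(τ − ω×Iω)/I = (-1.4500, 0.7733, 0.5971)
new body rate ω' = (-0.8290, 0.9155, -0.9881)
2q̇ = q⊗(0,ω) = (0.0500000, -0.3843144, -1.0363963, 1.1071070)
q' = normalize(q + ½dt·q⊗(0,ω)) = (-0.7065, -0.0038, 0.4896, 0.5110)

ω' = (-0.8290, 0.9155, -0.9881)
q' = (-0.7065, -0.0038, 0.4896, 0.5110)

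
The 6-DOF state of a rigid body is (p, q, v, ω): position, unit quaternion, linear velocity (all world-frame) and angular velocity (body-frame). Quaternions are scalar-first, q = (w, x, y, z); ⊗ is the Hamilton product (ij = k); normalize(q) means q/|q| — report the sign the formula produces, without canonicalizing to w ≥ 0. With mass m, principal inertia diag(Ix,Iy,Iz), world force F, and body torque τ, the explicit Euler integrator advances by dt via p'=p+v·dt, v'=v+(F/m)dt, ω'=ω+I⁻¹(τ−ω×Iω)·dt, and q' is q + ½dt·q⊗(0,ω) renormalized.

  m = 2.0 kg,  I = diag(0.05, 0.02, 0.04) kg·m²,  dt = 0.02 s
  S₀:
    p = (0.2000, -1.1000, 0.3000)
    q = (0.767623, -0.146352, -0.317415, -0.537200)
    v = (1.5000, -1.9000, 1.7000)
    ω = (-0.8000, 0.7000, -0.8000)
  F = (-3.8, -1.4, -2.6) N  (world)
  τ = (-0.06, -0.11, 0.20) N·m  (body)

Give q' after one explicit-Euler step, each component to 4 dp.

2q̇ = q⊗(0,ω) = (-0.3246511, 0.0158736, 0.8500145, -0.9704768)
q + ½dt·q⊗(0,ω), renormalized = (0.7643, -0.1462, -0.3089, -0.5469)

q' = (0.7643, -0.1462, -0.3089, -0.5469)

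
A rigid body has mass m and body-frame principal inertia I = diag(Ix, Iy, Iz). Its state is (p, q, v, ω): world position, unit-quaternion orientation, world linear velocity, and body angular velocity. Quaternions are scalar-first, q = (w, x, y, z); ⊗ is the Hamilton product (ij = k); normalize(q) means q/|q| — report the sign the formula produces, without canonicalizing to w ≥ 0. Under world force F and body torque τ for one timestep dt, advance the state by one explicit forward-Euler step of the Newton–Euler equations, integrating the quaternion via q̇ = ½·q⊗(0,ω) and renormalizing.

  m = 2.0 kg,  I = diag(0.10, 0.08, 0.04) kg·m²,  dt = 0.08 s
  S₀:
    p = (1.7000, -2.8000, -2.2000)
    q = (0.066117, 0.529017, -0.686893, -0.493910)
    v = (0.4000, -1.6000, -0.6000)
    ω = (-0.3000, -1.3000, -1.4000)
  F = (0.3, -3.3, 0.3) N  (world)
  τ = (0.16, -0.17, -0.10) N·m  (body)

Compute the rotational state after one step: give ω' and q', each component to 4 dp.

gyro term ω×Iω = (-0.0728, 0.0252, -0.0078)
(τ − ω×Iω)/I = (2.3280, -2.4400, -2.3050)
new body rate ω' = (-0.1138, -1.4952, -1.5844)
Hamilton product q⊗(0,ω) = (-1.4257298, 0.2997321, 0.8028447, -0.9863538)
q + ½dt·q⊗(0,ω), renormalized = (0.0091, 0.5394, -0.6528, -0.5318)

ω' = (-0.1138, -1.4952, -1.5844)
q' = (0.0091, 0.5394, -0.6528, -0.5318)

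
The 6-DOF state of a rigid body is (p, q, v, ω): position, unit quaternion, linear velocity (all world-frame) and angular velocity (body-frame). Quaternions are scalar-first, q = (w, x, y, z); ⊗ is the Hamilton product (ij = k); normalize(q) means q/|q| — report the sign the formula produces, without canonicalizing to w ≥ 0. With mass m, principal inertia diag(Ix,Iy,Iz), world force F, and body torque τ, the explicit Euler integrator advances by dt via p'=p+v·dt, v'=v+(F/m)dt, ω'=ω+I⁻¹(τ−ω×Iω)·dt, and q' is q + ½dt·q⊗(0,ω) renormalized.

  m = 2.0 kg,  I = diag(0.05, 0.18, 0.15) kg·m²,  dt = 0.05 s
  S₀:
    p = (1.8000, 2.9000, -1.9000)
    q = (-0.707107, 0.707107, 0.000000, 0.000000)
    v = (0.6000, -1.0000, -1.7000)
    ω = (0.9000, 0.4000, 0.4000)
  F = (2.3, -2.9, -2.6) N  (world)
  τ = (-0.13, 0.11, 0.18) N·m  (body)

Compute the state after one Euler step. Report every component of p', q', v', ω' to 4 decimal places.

p' = (1.8300, 2.8500, -1.9850)
q' = (-0.7228, 0.6910, -0.0141, 0.0000)
v' = (0.6575, -1.0725, -1.7650)
ω' = (0.7748, 0.4406, 0.4444)

precession coupling ω×(Iω) = (-0.0048, -0.0360, 0.0468)
α = I⁻¹(τ − ω×Iω) = (-2.5040, 0.8111, 0.8880)
ω' = ω + α·dt = (0.7748, 0.4406, 0.4444)
q⊗(0,ω) = (-0.6363963, -0.6363963, -0.5656856, 0.0000000)
updated quaternion q' = (-0.7228, 0.6910, -0.0141, 0.0000)
a = F/m = (1.1500, -1.4500, -1.3000)
p' = p + v·dt = (1.8300, 2.8500, -1.9850)
v + (F/m)dt = (0.6575, -1.0725, -1.7650)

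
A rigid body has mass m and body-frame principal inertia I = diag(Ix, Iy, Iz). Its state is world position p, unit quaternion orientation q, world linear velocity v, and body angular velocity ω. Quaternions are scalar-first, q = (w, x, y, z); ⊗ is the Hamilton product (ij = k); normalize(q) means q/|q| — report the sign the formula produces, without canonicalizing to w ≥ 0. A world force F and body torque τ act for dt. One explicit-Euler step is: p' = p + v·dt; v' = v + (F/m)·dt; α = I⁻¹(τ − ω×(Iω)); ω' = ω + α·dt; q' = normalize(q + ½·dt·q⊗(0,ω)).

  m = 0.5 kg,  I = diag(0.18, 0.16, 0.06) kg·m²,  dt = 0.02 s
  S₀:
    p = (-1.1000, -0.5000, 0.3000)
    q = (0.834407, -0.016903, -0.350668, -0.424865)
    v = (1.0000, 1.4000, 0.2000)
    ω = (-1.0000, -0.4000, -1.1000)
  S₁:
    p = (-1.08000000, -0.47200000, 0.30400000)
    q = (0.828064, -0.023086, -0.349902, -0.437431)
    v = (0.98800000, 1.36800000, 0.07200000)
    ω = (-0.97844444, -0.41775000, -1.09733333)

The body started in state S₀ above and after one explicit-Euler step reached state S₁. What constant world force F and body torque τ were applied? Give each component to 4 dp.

F = (-0.3000, -0.8000, -3.2000)
τ = (0.1500, -0.0100, 0.0000)

Δω = ω₁−ω₀ = (0.02155556, -0.01775000, 0.00266667)
gyro term ω₀×Iω₀ = (-0.0440, 0.1320, -0.0080)
τ = I·(Δω/dt) + ω₀×(Iω₀) = (0.1500, -0.0100, 0.0000)
v₁ − v₀ = (-0.01200000, -0.03200000, -0.12800000)
applied force F = (-0.3000, -0.8000, -3.2000)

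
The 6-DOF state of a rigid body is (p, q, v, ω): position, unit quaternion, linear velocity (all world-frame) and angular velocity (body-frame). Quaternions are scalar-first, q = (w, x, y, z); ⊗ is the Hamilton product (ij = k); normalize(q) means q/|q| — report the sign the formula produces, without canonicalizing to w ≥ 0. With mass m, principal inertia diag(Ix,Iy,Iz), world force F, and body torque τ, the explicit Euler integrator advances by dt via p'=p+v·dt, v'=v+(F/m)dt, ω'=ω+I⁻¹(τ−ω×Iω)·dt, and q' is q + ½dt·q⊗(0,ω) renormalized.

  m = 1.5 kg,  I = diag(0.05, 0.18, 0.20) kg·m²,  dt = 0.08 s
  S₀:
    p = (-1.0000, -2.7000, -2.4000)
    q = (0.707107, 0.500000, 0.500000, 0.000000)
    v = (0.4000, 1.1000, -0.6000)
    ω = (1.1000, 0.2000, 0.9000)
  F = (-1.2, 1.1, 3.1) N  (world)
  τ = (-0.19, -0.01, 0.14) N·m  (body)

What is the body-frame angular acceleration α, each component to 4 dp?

α = (-3.8720, 0.7694, 0.5570)

gyro term ω×Iω = (0.0036, -0.1485, 0.0286)
α = I⁻¹(τ − ω×Iω) = (-3.8720, 0.7694, 0.5570)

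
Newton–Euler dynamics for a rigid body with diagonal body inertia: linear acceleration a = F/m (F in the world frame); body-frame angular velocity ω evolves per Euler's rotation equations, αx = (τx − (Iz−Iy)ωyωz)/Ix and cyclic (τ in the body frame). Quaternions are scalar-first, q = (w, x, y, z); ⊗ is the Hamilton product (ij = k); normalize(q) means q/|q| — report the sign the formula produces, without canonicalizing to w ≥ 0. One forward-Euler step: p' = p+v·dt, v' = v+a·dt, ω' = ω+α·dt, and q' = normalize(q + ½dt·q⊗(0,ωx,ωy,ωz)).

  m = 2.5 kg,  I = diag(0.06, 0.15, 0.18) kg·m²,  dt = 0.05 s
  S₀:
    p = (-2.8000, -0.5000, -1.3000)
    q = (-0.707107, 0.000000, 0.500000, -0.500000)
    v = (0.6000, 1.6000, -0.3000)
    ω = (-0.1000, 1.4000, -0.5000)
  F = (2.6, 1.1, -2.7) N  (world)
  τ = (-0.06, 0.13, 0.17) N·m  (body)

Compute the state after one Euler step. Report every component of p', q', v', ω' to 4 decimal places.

p' = (-2.7700, -0.4200, -1.3150)
q' = (-0.7304, 0.0130, 0.4762, -0.4896)
v' = (0.6520, 1.6220, -0.3540)
ω' = (-0.1325, 1.4453, -0.4493)

new position p' = (-2.7700, -0.4200, -1.3150)
v' = v + a·dt = (0.6520, 1.6220, -0.3540)
gyro term ω×Iω = (-0.0210, -0.0060, -0.0126)
α = I⁻¹(τ − ω×Iω) = (-0.6500, 0.9067, 1.0144)
ω' = ω + α·dt = (-0.1325, 1.4453, -0.4493)
q⊗(0,ω) = (-0.9500000, 0.5207107, -0.9399498, 0.4035535)
q + ½dt·q⊗(0,ω), renormalized = (-0.7304, 0.0130, 0.4762, -0.4896)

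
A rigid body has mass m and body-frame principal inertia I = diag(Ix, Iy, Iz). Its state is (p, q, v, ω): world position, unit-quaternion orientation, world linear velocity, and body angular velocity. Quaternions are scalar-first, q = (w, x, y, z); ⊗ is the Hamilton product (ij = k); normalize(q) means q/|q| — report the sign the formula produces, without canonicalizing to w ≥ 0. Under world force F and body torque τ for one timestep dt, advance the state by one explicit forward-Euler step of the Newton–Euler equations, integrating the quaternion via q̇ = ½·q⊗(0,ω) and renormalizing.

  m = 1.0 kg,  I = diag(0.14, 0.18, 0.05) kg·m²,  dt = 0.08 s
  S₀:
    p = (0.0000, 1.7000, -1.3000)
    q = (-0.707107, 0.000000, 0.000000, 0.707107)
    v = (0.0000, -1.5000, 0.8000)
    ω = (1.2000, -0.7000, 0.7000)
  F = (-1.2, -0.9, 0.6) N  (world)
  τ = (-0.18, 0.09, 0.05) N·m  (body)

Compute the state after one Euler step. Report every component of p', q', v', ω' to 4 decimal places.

linear accel F/m = (-1.2000, -0.9000, 0.6000)
new position p' = (0.0000, 1.5800, -1.2360)
v' = v + a·dt = (-0.0960, -1.5720, 0.8480)
gyro term ω×Iω = (0.0637, 0.0756, -0.0336)
α = I⁻¹(τ − ω×Iω) = (-1.7407, 0.0800, 1.6720)
ω + α·dt = (1.0607, -0.6936, 0.8338)
2q̇ = q⊗(0,ω) = (-0.4949749, -0.3535535, 1.3435033, -0.4949749)
updated quaternion q' = (-0.7255, -0.0141, 0.0536, 0.6860)

p' = (0.0000, 1.5800, -1.2360)
q' = (-0.7255, -0.0141, 0.0536, 0.6860)
v' = (-0.0960, -1.5720, 0.8480)
ω' = (1.0607, -0.6936, 0.8338)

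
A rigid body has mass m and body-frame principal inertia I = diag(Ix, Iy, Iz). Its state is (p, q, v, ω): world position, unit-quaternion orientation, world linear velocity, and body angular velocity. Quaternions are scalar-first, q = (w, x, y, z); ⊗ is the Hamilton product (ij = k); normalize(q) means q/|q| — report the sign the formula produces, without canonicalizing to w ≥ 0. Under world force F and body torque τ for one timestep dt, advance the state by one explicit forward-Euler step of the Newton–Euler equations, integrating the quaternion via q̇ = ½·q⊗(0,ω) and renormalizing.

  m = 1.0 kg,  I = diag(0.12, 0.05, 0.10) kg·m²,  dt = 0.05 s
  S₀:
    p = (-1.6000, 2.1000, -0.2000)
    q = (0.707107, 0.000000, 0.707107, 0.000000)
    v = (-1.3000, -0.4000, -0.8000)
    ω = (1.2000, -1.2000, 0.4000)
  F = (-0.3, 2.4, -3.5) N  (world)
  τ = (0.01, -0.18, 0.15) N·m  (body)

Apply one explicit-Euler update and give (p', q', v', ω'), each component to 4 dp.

angular accel α = (0.2833, -3.7920, 0.4920)
new body rate ω' = (1.2142, -1.3896, 0.4246)
Hamilton product q⊗(0,ω) = (0.8485284, 1.1313712, -0.8485284, -0.5656856)
q + ½dt·q⊗(0,ω), renormalized = (0.7276, 0.0283, 0.6852, -0.0141)
linear accel F/m = (-0.3000, 2.4000, -3.5000)
new position p' = (-1.6650, 2.0800, -0.2400)
v + (F/m)dt = (-1.3150, -0.2800, -0.9750)

p' = (-1.6650, 2.0800, -0.2400)
q' = (0.7276, 0.0283, 0.6852, -0.0141)
v' = (-1.3150, -0.2800, -0.9750)
ω' = (1.2142, -1.3896, 0.4246)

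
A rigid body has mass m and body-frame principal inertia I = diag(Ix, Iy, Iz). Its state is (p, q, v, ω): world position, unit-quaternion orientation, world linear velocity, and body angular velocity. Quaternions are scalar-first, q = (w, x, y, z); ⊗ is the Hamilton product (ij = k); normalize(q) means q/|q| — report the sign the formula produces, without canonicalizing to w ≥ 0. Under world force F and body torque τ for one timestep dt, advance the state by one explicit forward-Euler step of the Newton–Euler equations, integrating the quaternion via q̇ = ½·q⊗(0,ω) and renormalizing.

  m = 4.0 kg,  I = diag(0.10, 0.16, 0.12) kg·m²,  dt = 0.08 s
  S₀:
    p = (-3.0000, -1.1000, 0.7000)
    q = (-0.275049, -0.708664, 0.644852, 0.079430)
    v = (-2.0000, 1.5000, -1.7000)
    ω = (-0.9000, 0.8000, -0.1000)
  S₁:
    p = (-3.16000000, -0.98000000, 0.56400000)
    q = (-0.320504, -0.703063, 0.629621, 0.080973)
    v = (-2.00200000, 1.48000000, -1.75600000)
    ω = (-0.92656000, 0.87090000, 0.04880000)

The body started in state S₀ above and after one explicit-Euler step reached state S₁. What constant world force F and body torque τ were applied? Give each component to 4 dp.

F = (-0.1000, -1.0000, -2.8000)
τ = (-0.0300, 0.1400, 0.1800)

ω₁ − ω₀ = (-0.02656000, 0.07090000, 0.14880000)
ω₀×(Iω₀) = (0.0032, -0.0018, -0.0432)
I·α + gyro = (-0.0300, 0.1400, 0.1800)
Δv = v₁−v₀ = (-0.00200000, -0.02000000, -0.05600000)
F = m·Δv/dt = (-0.1000, -1.0000, -2.8000)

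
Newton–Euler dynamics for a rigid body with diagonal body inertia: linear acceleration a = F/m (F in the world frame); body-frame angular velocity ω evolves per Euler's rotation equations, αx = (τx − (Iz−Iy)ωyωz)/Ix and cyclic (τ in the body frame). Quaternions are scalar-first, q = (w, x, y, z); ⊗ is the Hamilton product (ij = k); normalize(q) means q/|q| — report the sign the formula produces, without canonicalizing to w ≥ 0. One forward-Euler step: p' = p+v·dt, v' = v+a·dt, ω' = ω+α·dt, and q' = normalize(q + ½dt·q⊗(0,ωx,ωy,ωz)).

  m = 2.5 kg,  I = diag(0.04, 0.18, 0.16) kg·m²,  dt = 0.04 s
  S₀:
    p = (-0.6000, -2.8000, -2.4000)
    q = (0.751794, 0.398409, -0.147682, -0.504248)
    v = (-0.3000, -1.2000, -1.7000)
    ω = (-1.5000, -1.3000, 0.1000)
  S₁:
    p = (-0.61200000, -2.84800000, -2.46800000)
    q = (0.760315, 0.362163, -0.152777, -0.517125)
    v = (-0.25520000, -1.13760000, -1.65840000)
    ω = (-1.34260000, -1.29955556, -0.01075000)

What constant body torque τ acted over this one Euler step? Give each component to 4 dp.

ω₁ − ω₀ = (0.15740000, 0.00044444, -0.11075000)
precession coupling = (0.0026, 0.0180, 0.2730)
I·α + gyro = (0.1600, 0.0200, -0.1700)

τ = (0.1600, 0.0200, -0.1700)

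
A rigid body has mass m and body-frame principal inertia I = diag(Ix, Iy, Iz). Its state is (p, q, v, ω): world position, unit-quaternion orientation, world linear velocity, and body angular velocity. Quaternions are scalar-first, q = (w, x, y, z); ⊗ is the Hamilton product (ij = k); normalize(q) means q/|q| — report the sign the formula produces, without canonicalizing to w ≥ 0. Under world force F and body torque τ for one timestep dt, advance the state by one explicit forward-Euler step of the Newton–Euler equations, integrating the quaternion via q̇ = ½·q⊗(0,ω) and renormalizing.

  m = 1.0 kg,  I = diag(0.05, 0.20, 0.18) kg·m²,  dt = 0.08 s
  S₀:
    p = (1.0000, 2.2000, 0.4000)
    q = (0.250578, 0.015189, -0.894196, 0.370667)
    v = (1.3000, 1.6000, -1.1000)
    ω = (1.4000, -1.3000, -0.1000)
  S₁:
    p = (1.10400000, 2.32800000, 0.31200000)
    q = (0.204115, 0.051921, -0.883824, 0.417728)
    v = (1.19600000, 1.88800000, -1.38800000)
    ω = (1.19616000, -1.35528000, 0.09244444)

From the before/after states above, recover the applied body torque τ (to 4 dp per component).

ω₁ − ω₀ = (-0.20384000, -0.05528000, 0.19244444)
precession coupling = (-0.0026, 0.0182, -0.2730)
applied torque τ = (-0.1300, -0.1200, 0.1600)

τ = (-0.1300, -0.1200, 0.1600)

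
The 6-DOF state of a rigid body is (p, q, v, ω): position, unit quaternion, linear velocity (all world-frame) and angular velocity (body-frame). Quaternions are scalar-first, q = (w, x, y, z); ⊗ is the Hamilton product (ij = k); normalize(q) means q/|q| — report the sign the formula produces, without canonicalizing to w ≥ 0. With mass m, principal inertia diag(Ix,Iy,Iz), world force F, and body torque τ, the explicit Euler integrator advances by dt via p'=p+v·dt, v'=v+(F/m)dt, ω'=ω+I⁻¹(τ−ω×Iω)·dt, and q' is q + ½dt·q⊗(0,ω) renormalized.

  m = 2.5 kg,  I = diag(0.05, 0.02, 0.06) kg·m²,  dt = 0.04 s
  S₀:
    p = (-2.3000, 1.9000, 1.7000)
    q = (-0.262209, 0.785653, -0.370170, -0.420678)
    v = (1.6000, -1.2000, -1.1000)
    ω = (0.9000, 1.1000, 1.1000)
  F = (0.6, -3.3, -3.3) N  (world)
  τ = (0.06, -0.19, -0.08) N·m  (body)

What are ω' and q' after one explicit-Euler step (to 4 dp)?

ω' = (0.9093, 0.7398, 1.0665)
q' = (-0.2588, 0.7815, -0.4005, -0.4022)

ω×(Iω) gyroscopic = (0.0484, -0.0099, -0.0297)
angular accel α = (0.2320, -9.0050, -0.8383)
ω + α·dt = (0.9093, 0.7398, 1.0665)
Hamilton product q⊗(0,ω) = (0.1628451, -0.1804293, -1.5312584, 0.9089414)
q' = normalize(q + ½dt·q⊗(0,ω)) = (-0.2588, 0.7815, -0.4005, -0.4022)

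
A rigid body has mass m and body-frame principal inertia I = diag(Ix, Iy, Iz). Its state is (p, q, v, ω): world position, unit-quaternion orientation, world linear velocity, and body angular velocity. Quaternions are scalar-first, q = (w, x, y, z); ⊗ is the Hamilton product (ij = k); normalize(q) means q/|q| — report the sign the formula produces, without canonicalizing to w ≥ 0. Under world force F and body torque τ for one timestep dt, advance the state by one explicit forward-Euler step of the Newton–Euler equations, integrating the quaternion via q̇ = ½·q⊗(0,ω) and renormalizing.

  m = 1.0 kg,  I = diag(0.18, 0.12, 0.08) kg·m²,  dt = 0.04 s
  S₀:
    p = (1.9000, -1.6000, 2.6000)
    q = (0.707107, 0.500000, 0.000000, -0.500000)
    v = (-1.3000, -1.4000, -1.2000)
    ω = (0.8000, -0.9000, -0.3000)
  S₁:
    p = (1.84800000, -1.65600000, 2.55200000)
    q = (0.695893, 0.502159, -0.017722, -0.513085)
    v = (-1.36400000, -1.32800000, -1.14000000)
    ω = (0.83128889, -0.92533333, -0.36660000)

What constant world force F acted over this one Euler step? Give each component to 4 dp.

v₁ − v₀ = (-0.06400000, 0.07200000, 0.06000000)
m·(v₁−v₀)/dt = (-1.6000, 1.8000, 1.5000)

F = (-1.6000, 1.8000, 1.5000)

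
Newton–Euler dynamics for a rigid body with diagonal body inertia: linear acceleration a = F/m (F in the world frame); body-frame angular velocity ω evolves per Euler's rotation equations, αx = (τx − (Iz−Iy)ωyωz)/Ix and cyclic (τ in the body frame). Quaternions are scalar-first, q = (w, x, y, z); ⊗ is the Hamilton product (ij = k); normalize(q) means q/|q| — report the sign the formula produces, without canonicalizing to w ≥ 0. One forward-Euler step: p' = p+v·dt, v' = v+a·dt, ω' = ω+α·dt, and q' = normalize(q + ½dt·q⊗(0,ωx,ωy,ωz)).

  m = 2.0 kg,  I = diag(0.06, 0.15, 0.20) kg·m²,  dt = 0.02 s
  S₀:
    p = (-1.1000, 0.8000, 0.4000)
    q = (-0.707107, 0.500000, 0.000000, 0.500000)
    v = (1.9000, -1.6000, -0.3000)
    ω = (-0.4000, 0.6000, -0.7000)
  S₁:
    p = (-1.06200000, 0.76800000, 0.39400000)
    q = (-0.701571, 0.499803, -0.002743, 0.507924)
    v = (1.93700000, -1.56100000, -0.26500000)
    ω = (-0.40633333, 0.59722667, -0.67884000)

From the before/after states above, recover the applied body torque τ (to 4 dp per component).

τ = (-0.0400, -0.0600, 0.1900)

ω₁ − ω₀ = (-0.00633333, -0.00277333, 0.02116000)
I·α + gyro = (-0.0400, -0.0600, 0.1900)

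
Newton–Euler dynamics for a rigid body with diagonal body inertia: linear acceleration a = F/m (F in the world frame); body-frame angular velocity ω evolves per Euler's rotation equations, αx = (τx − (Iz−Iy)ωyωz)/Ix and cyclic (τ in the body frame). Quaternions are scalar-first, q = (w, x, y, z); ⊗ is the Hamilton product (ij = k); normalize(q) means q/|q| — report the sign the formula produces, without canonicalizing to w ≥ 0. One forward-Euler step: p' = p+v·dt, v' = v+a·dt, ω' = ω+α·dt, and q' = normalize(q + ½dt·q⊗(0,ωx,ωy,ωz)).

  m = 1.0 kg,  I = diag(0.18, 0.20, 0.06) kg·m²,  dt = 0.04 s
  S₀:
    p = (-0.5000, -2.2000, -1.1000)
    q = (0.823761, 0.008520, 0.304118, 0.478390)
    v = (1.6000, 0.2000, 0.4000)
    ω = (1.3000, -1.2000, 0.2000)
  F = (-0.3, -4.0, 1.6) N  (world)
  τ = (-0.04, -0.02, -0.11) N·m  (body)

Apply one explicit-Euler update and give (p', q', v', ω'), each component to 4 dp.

p' = (-0.4360, -2.1920, -1.0840)
q' = (0.8284, 0.0426, 0.2966, 0.4733)
v' = (1.5880, 0.0400, 0.4640)
ω' = (1.2836, -1.2102, 0.1475)

gyro term ω×Iω = (0.0336, 0.0312, -0.0312)
α = I⁻¹(τ − ω×Iω) = (-0.4089, -0.2560, -1.3133)
ω' = ω + α·dt = (1.2836, -1.2102, 0.1475)
2q̇ = q⊗(0,ω) = (0.2581876, 1.7057809, -0.3683102, -0.2408252)
q' = normalize(q + ½dt·q⊗(0,ω)) = (0.8284, 0.0426, 0.2966, 0.4733)
p' = p + v·dt = (-0.4360, -2.1920, -1.0840)
v' = v + a·dt = (1.5880, 0.0400, 0.4640)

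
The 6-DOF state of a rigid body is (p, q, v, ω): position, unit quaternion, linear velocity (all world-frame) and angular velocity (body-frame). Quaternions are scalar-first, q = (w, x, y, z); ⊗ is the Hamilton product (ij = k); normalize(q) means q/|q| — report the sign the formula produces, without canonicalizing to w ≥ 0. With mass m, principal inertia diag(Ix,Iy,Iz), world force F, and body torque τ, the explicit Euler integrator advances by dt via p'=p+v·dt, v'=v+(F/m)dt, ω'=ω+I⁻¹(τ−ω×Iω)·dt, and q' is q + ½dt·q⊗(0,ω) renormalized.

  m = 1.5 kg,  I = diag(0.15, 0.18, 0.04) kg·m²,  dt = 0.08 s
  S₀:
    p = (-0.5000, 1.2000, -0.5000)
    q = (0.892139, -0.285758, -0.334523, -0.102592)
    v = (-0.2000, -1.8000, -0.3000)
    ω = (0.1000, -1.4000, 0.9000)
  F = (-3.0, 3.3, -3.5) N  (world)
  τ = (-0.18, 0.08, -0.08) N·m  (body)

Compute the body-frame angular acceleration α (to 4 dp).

α = (-2.3760, 0.3894, -1.8950)

gyro term ω×Iω = (0.1764, 0.0099, -0.0042)
(τ − ω×Iω)/I = (-2.3760, 0.3894, -1.8950)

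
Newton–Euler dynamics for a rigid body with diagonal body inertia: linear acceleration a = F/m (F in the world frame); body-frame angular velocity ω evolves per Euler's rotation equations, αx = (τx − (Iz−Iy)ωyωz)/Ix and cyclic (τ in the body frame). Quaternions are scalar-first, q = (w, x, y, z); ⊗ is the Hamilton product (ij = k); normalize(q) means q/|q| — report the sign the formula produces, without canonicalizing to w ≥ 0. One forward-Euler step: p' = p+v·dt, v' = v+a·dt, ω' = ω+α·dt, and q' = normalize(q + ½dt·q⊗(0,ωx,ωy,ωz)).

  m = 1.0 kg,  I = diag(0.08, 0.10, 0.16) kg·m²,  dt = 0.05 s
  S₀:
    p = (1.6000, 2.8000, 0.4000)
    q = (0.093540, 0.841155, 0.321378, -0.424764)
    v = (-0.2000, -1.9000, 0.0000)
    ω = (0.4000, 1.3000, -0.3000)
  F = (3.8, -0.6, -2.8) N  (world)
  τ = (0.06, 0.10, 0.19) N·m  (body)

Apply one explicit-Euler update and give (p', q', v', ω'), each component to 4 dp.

a = F/m = (3.8000, -0.6000, -2.8000)
p' = p + v·dt = (1.5900, 2.7050, 0.4000)
v + (F/m)dt = (-0.0100, -1.9300, -0.1400)
precession coupling ω×(Iω) = (-0.0234, 0.0096, 0.0104)
angular accel α = (1.0425, 0.9040, 1.1225)
new body rate ω' = (0.4521, 1.3452, -0.2439)
Hamilton product q⊗(0,ω) = (-0.8816826, 0.4931958, 0.2040429, 0.9368883)
updated quaternion q' = (0.0715, 0.8530, 0.3263, -0.4011)

p' = (1.5900, 2.7050, 0.4000)
q' = (0.0715, 0.8530, 0.3263, -0.4011)
v' = (-0.0100, -1.9300, -0.1400)
ω' = (0.4521, 1.3452, -0.2439)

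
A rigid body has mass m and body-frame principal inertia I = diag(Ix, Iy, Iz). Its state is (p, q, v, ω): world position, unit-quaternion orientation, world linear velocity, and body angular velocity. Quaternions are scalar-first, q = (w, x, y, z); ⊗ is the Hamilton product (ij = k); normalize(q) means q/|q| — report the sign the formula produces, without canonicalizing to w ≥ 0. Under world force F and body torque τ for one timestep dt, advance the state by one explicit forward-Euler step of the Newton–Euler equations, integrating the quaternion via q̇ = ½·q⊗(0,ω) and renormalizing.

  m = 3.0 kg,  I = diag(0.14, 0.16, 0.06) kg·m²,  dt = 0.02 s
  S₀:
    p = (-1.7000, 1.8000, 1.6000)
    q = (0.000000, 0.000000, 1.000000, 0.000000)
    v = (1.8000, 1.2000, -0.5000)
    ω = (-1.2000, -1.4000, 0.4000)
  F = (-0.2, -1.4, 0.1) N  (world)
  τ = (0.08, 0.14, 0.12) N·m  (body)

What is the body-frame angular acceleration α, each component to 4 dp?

gyro term ω×Iω = (0.0560, -0.0384, 0.0336)
angular accel α = (0.1714, 1.1150, 1.4400)

α = (0.1714, 1.1150, 1.4400)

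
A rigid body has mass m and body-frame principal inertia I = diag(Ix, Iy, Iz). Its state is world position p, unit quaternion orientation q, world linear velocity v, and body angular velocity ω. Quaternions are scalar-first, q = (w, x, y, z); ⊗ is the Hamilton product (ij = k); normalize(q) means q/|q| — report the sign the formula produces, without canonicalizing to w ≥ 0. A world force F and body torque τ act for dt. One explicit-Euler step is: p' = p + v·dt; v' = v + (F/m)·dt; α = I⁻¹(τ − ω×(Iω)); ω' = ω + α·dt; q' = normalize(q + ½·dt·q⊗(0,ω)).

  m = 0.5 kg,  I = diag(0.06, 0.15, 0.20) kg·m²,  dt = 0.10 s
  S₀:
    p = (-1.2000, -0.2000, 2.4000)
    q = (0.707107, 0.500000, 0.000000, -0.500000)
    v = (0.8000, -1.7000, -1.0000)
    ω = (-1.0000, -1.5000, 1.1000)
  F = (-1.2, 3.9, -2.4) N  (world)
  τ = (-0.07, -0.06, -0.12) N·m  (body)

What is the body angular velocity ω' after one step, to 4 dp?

ω' = (-0.9792, -1.6427, 0.9725)

gyro term ω×Iω = (-0.0825, 0.1540, 0.1350)
α = I⁻¹(τ − ω×Iω) = (0.2083, -1.4267, -1.2750)
ω + α·dt = (-0.9792, -1.6427, 0.9725)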